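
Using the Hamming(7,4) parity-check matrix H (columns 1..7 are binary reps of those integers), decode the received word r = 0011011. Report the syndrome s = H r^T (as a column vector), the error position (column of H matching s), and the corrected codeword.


s = (1, 1, 0)^T, error position = 6, corrected codeword c = 0011001

Compute s = H r^T mod 2 one row at a time:
  s_1 = 1 + 0 + 1 + 1 = 3 ≡ 1 (mod 2).
  s_2 = 0 + 1 + 1 + 1 = 3 ≡ 1 (mod 2).
  s_3 = 0 + 1 + 0 + 1 = 2 ≡ 0 (mod 2).
s = (1, 1, 0)^T — this equals column 6 of H (binary 110), so error is at position 6.
Correct: flip bit 6 of r = 0011011 to get c = 0011001.


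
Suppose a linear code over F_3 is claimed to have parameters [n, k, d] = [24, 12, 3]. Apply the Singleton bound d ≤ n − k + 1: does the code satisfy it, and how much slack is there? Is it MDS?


Singleton RHS = n − k + 1 = 13, slack = 10, bound satisfied, not MDS.

Singleton bound: d ≤ n − k + 1.
Here n = 24, k = 12, so n − k + 1 = 13.
Given d = 3, check d ≤ 13: YES.
Slack = (n − k + 1) − d = 10.
The code is NOT MDS (slack = 10 > 0).
Description: the claimed parameters are [24, 12, 3]_3; such a code would be non-MDS.


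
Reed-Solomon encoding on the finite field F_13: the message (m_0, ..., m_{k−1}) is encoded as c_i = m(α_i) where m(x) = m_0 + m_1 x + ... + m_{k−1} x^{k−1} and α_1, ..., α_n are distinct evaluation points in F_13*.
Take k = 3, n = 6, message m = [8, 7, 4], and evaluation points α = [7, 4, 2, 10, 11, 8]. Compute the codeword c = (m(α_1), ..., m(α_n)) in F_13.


c = [6, 9, 12, 10, 10, 8]

Message polynomial: m(x) = 8 + 7·x + 4·x^2 (mod 13).
For each evaluation point α_i, compute m(α_i) mod 13:
  α_1 = 7: Horner steps 4 → 9 → 6, so m(7) = 6.
  α_2 = 4: Horner steps 4 → 10 → 9, so m(4) = 9.
  α_3 = 2: Horner steps 4 → 2 → 12, so m(2) = 12.
  α_4 = 10: Horner steps 4 → 8 → 10, so m(10) = 10.
  α_5 = 11: Horner steps 4 → 12 → 10, so m(11) = 10.
  α_6 = 8: Horner steps 4 → 0 → 8, so m(8) = 8.
Codeword c = [6, 9, 12, 10, 10, 8] ∈ F_13^6.


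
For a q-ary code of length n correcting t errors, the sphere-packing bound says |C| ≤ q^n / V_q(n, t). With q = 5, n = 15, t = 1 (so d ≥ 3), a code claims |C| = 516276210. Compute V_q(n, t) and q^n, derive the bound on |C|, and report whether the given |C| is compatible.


V_q(n, t) = 61, q^n = 30517578125, Hamming bound = 500288165, |C| = 516276210 > bound (violated).

Step 1: Compute V_q(n, t) = Σ_{j=0}^1 C(n, j) (q−1)^j.
  j = 0: C(15,0)·(4)^0 = 1·1 = 1.
  j = 1: C(15,1)·(4)^1 = 15·4 = 60.
  V_q(n, t) = 1 + 60 = 61.
Step 2: q^n = 5^15 = 30517578125.
Step 3: Hamming bound ⌊q^n / V_q(n,t)⌋ = ⌊30517578125/61⌋ = 500288165.
Step 4: Compare |C| = 516276210 to 500288165: violated.
The claimed |C| lies above the Hamming bound, so no 5-ary code of length 15 with d ≥ 3 can have 516276210 codewords.


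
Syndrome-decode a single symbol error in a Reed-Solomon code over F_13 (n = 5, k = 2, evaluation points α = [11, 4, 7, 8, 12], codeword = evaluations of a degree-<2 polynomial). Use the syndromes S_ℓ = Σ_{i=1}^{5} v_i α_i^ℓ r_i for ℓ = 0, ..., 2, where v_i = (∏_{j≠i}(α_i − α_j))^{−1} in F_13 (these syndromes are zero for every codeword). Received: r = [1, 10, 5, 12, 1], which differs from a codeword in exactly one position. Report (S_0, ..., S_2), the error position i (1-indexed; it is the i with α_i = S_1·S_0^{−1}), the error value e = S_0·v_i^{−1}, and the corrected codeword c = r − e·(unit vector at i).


S = (1, 11, 4), error at position 1, error magnitude e = 7, c = [7, 10, 5, 12, 1].

Step 1: column multipliers v_i = (∏_{j≠i}(α_i − α_j))^{−1} mod 13.
  i = 1 (α = 11): (11−4)(11−7)(11−8)(11−12) = 7·4·3·(−1) = −84 ≡ 7, so v_1 = 7^{−1} = 2 (mod 13).
  i = 2 (α = 4): (4−11)(4−7)(4−8)(4−12) = (−7)·(−3)·(−4)·(−8) = 672 ≡ 9, so v_2 = 9^{−1} = 3 (mod 13).
  i = 3 (α = 7): (7−11)(7−4)(7−8)(7−12) = (−4)·3·(−1)·(−5) = −60 ≡ 5, so v_3 = 5^{−1} = 8 (mod 13).
  i = 4 (α = 8): (8−11)(8−4)(8−7)(8−12) = (−3)·4·1·(−4) = 48 ≡ 9, so v_4 = 9^{−1} = 3 (mod 13).
  i = 5 (α = 12): (12−11)(12−4)(12−7)(12−8) = 1·8·5·4 = 160 ≡ 4, so v_5 = 4^{−1} = 10 (mod 13).
  v = [2, 3, 8, 3, 10].
Step 2: syndromes of r = [1, 10, 5, 12, 1] (all sums mod 13).
  S_0 = Σ v_i r_i = 2·1 + 3·10 + 8·5 + 3·12 + 10·1 = 118 ≡ 1.
  S_1 = Σ v_i α_i r_i = 2·11·1 + 3·4·10 + 8·7·5 + 3·8·12 + 10·12·1 = 830 ≡ 11.
  α_i^2 mod 13 = [4, 3, 10, 12, 1].
  S_2 = Σ v_i α_i^2 r_i = 2·4·1 + 3·3·10 + 8·10·5 + 3·12·12 + 10·1·1 = 940 ≡ 4.
  S = (1, 11, 4) ≠ 0, so r is not a codeword (an error is present).
Step 3: locate the error. For a single error e at position i, S_ℓ = v_i·e·α_i^ℓ, so α_err = S_1/S_0.
  S_0^{−1} = 1^{−1} = 1 (mod 13), so α_err = 11·1 = 11 ≡ 11 = α_1. Error position i = 1.
  Consistency check: S_2/S_1 = 4·6 = 24 ≡ 11 = α_err ✓ (single-error assumption holds).
Step 4: error magnitude e = S_0/v_1 = S_0·∏_{j≠1}(α_1 − α_j) = 1·7 = 7 ≡ 7 (mod 13).
Step 5: correct position 1: c_1 = r_1 − e = 1 − 7 ≡ 7 (mod 13). Hence c = [7, 10, 5, 12, 1].
  Check: interpolating c through the α_i gives m(x) = 8 + 7·x (degree < 2) with m(α_i) = c_i for every i, so c is indeed a codeword.


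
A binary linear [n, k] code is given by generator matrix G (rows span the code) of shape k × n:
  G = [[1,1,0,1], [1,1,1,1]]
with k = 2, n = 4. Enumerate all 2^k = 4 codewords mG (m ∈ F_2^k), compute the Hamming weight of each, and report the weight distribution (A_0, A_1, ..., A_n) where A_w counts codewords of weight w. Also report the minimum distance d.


Weight distribution: A_0 = 1, A_1 = 1, A_3 = 1, A_4 = 1. Minimum distance d = 1.

Enumerate all 2^2 = 4 messages m ∈ F_2^2.
For each, compute codeword c = mG in F_2^4, then tally its weight.
  m = 00 → c = 0000, weight = 0.
  m = 10 → c = 1101, weight = 3.
  m = 01 → c = 1111, weight = 4.
  m = 11 → c = 0010, weight = 1.
Tally weights:
  weight 0: 1 codewords.
  weight 1: 1 codewords.
  weight 3: 1 codewords.
  weight 4: 1 codewords.
Minimum distance d = smallest w > 0 with A_w > 0 = 1.
Sanity: Σ A_w = 4 = 2^2 = 4 ✓.


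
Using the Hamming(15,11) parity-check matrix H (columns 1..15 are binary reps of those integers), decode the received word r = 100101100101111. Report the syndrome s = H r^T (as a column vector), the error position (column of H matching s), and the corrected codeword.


s = (1, 1, 1, 0)^T, error position = 14, corrected codeword c = 100101100101101

Compute s = H r^T mod 2 one row at a time:
  s_1 = 0 + 0 + 1 + 0 + 1 + 1 + 1 + 1 = 5 ≡ 1 (mod 2).
  s_2 = 1 + 0 + 1 + 1 + 1 + 1 + 1 + 1 = 7 ≡ 1 (mod 2).
  s_3 = 0 + 0 + 1 + 1 + 1 + 0 + 1 + 1 = 5 ≡ 1 (mod 2).
  s_4 = 1 + 0 + 0 + 1 + 0 + 0 + 1 + 1 = 4 ≡ 0 (mod 2).
s = (1, 1, 1, 0)^T — this equals column 14 of H (binary 1110), so error is at position 14.
Correct: flip bit 14 of r = 100101100101111 to get c = 100101100101101.


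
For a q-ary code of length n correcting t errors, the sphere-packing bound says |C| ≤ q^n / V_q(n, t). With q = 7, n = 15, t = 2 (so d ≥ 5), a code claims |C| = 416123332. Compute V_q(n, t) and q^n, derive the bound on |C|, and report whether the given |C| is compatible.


V_q(n, t) = 3871, q^n = 4747561509943, Hamming bound = 1226443169, |C| = 416123332 ≤ bound (satisfied).

Step 1: Compute V_q(n, t) = Σ_{j=0}^2 C(n, j) (q−1)^j.
  j = 0: C(15,0)·(6)^0 = 1·1 = 1.
  j = 1: C(15,1)·(6)^1 = 15·6 = 90.
  j = 2: C(15,2)·(6)^2 = 105·36 = 3780.
  V_q(n, t) = 1 + 90 + 3780 = 3871.
Step 2: q^n = 7^15 = 4747561509943.
Step 3: Hamming bound ⌊q^n / V_q(n,t)⌋ = ⌊4747561509943/3871⌋ = 1226443169.
Step 4: Compare |C| = 416123332 to 1226443169: satisfied.
The claimed |C| lies below the Hamming bound.


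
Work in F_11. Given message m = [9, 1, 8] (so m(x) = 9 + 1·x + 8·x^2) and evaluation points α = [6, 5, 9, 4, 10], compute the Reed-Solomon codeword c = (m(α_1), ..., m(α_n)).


c = [6, 5, 6, 9, 5]

Message polynomial: m(x) = 9 + 1·x + 8·x^2 (mod 11).
For each evaluation point α_i, compute m(α_i) mod 11:
  α_1 = 6: Horner steps 8 → 5 → 6, so m(6) = 6.
  α_2 = 5: Horner steps 8 → 8 → 5, so m(5) = 5.
  α_3 = 9: Horner steps 8 → 7 → 6, so m(9) = 6.
  α_4 = 4: Horner steps 8 → 0 → 9, so m(4) = 9.
  α_5 = 10: Horner steps 8 → 4 → 5, so m(10) = 5.
Codeword c = [6, 5, 6, 9, 5] ∈ F_11^5.


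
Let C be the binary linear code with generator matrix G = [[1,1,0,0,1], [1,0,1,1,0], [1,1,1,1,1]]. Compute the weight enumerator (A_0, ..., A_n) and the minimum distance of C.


Weight distribution: A_0 = 1, A_1 = 1, A_2 = 2, A_3 = 2, A_4 = 1, A_5 = 1. Minimum distance d = 1.

Enumerate all 2^3 = 8 messages m ∈ F_2^3.
For each, compute codeword c = mG in F_2^5, then tally its weight.
  m = 000 → c = 00000, weight = 0.
  m = 100 → c = 11001, weight = 3.
  m = 010 → c = 10110, weight = 3.
  m = 110 → c = 01111, weight = 4.
  m = 001 → c = 11111, weight = 5.
  m = 101 → c = 00110, weight = 2.
  m = 011 → c = 01001, weight = 2.
  m = 111 → c = 10000, weight = 1.
Tally weights:
  weight 0: 1 codewords.
  weight 1: 1 codewords.
  weight 2: 2 codewords.
  weight 3: 2 codewords.
  weight 4: 1 codewords.
  weight 5: 1 codewords.
Minimum distance d = smallest w > 0 with A_w > 0 = 1.
Sanity: Σ A_w = 8 = 2^3 = 8 ✓.


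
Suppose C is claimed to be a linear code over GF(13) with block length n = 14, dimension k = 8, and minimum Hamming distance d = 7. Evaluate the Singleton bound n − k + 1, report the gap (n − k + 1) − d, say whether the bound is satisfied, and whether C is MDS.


Singleton RHS = n − k + 1 = 7, slack = 0, bound satisfied, MDS.

Singleton bound: d ≤ n − k + 1.
Here n = 14, k = 8, so n − k + 1 = 7.
Given d = 7, check d ≤ 7: YES.
Slack = (n − k + 1) − d = 0.
The code is MDS (slack = 0).
Description: the claimed parameters are [14, 8, 7]_13; such a code would be MDS (meets Singleton bound).


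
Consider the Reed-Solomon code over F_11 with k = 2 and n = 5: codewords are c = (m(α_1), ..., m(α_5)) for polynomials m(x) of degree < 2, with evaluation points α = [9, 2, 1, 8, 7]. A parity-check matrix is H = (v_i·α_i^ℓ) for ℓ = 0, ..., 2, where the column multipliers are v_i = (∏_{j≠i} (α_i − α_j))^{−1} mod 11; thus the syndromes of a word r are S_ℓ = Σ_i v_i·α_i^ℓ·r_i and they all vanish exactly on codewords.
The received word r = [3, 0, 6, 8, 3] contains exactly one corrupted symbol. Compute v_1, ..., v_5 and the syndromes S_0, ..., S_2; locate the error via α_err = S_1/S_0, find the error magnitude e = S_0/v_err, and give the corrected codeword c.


S = (6, 10, 2), error at position 1, error magnitude e = 1, c = [2, 0, 6, 8, 3].

Step 1: column multipliers v_i = (∏_{j≠i}(α_i − α_j))^{−1} mod 11.
  i = 1 (α = 9): (9−2)(9−1)(9−8)(9−7) = 7·8·1·2 = 112 ≡ 2, so v_1 = 2^{−1} = 6 (mod 11).
  i = 2 (α = 2): (2−9)(2−1)(2−8)(2−7) = (−7)·1·(−6)·(−5) = −210 ≡ 10, so v_2 = 10^{−1} = 10 (mod 11).
  i = 3 (α = 1): (1−9)(1−2)(1−8)(1−7) = (−8)·(−1)·(−7)·(−6) = 336 ≡ 6, so v_3 = 6^{−1} = 2 (mod 11).
  i = 4 (α = 8): (8−9)(8−2)(8−1)(8−7) = (−1)·6·7·1 = −42 ≡ 2, so v_4 = 2^{−1} = 6 (mod 11).
  i = 5 (α = 7): (7−9)(7−2)(7−1)(7−8) = (−2)·5·6·(−1) = 60 ≡ 5, so v_5 = 5^{−1} = 9 (mod 11).
  v = [6, 10, 2, 6, 9].
Step 2: syndromes of r = [3, 0, 6, 8, 3] (all sums mod 11).
  S_0 = Σ v_i r_i = 6·3 + 10·0 + 2·6 + 6·8 + 9·3 = 105 ≡ 6.
  S_1 = Σ v_i α_i r_i = 6·9·3 + 10·2·0 + 2·1·6 + 6·8·8 + 9·7·3 = 747 ≡ 10.
  α_i^2 mod 11 = [4, 4, 1, 9, 5].
  S_2 = Σ v_i α_i^2 r_i = 6·4·3 + 10·4·0 + 2·1·6 + 6·9·8 + 9·5·3 = 651 ≡ 2.
  S = (6, 10, 2) ≠ 0, so r is not a codeword (an error is present).
Step 3: locate the error. For a single error e at position i, S_ℓ = v_i·e·α_i^ℓ, so α_err = S_1/S_0.
  S_0^{−1} = 6^{−1} = 2 (mod 11), so α_err = 10·2 = 20 ≡ 9 = α_1. Error position i = 1.
  Consistency check: S_2/S_1 = 2·10 = 20 ≡ 9 = α_err ✓ (single-error assumption holds).
Step 4: error magnitude e = S_0/v_1 = S_0·∏_{j≠1}(α_1 − α_j) = 6·2 = 12 ≡ 1 (mod 11).
Step 5: correct position 1: c_1 = r_1 − e = 3 − 1 ≡ 2 (mod 11). Hence c = [2, 0, 6, 8, 3].
  Check: interpolating c through the α_i gives m(x) = 1 + 5·x (degree < 2) with m(α_i) = c_i for every i, so c is indeed a codeword.


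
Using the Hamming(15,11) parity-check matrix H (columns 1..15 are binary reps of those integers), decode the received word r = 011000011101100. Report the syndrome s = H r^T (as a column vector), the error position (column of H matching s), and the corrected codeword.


s = (1, 0, 1, 1)^T, error position = 11, corrected codeword c = 011000011111100

Compute s = H r^T mod 2 one row at a time:
  s_1 = 1 + 1 + 1 + 0 + 1 + 1 + 0 + 0 = 5 ≡ 1 (mod 2).
  s_2 = 0 + 0 + 0 + 0 + 1 + 1 + 0 + 0 = 2 ≡ 0 (mod 2).
  s_3 = 1 + 1 + 0 + 0 + 1 + 0 + 0 + 0 = 3 ≡ 1 (mod 2).
  s_4 = 0 + 1 + 0 + 0 + 1 + 0 + 1 + 0 = 3 ≡ 1 (mod 2).
s = (1, 0, 1, 1)^T — this equals column 11 of H (binary 1011), so error is at position 11.
Correct: flip bit 11 of r = 011000011101100 to get c = 011000011111100.


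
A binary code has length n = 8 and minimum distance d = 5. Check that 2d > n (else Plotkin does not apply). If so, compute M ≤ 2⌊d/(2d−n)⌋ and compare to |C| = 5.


Plotkin bound M ≤ 4; given |C| = 5 > bound (violated).

Check applicability: 2d = 10, n = 8.
2d − n = 2 > 0, so Plotkin applies.
Compute d/(2d−n) = 5/2 ≈ 2.5000.
⌊d/(2d−n)⌋ = 2.
Plotkin bound: M ≤ 2·2 = 4.
Given |C| = 5, check: VIOLATED.
This |C| is above the Plotkin bound, so no binary code with n = 8, d = 5 and 5 codewords exists.


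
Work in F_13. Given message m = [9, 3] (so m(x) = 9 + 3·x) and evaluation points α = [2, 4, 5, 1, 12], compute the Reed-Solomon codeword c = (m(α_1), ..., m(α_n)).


c = [2, 8, 11, 12, 6]

Message polynomial: m(x) = 9 + 3·x (mod 13).
For each evaluation point α_i, compute m(α_i) mod 13:
  α_1 = 2: Horner steps 3 → 2, so m(2) = 2.
  α_2 = 4: Horner steps 3 → 8, so m(4) = 8.
  α_3 = 5: Horner steps 3 → 11, so m(5) = 11.
  α_4 = 1: Horner steps 3 → 12, so m(1) = 12.
  α_5 = 12: Horner steps 3 → 6, so m(12) = 6.
Codeword c = [2, 8, 11, 12, 6] ∈ F_13^5.


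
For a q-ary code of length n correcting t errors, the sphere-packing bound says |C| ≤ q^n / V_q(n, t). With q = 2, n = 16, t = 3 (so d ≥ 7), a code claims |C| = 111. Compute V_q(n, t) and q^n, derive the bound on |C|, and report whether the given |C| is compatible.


V_q(n, t) = 697, q^n = 65536, Hamming bound = 94, |C| = 111 > bound (violated).

Step 1: Compute V_q(n, t) = Σ_{j=0}^3 C(n, j) (q−1)^j.
  j = 0: C(16,0)·(1)^0 = 1·1 = 1.
  j = 1: C(16,1)·(1)^1 = 16·1 = 16.
  j = 2: C(16,2)·(1)^2 = 120·1 = 120.
  j = 3: C(16,3)·(1)^3 = 560·1 = 560.
  V_q(n, t) = 1 + 16 + 120 + 560 = 697.
Step 2: q^n = 2^16 = 65536.
Step 3: Hamming bound ⌊q^n / V_q(n,t)⌋ = ⌊65536/697⌋ = 94.
Step 4: Compare |C| = 111 to 94: violated.
The claimed |C| lies above the Hamming bound, so no 2-ary code of length 16 with d ≥ 7 can have 111 codewords.


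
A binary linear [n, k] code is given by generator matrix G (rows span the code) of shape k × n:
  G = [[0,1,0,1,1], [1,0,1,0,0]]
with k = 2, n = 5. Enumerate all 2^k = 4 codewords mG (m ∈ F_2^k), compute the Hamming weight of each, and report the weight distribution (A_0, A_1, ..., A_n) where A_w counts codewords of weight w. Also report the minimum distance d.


Weight distribution: A_0 = 1, A_2 = 1, A_3 = 1, A_5 = 1. Minimum distance d = 2.

Enumerate all 2^2 = 4 messages m ∈ F_2^2.
For each, compute codeword c = mG in F_2^5, then tally its weight.
  m = 00 → c = 00000, weight = 0.
  m = 10 → c = 01011, weight = 3.
  m = 01 → c = 10100, weight = 2.
  m = 11 → c = 11111, weight = 5.
Tally weights:
  weight 0: 1 codewords.
  weight 2: 1 codewords.
  weight 3: 1 codewords.
  weight 5: 1 codewords.
Minimum distance d = smallest w > 0 with A_w > 0 = 2.
Sanity: Σ A_w = 4 = 2^2 = 4 ✓.


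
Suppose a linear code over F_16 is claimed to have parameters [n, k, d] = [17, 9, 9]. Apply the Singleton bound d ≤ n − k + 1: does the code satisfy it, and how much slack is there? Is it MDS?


Singleton RHS = n − k + 1 = 9, slack = 0, bound satisfied, MDS.

Singleton bound: d ≤ n − k + 1.
Here n = 17, k = 9, so n − k + 1 = 9.
Given d = 9, check d ≤ 9: YES.
Slack = (n − k + 1) − d = 0.
The code is MDS (slack = 0).
Description: the claimed parameters are [17, 9, 9]_16; such a code would be MDS (meets Singleton bound).


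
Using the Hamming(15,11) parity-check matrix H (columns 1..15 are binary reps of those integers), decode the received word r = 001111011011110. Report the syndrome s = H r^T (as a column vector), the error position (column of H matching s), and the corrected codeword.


s = (0, 0, 0, 1)^T, error position = 1, corrected codeword c = 101111011011110

Compute s = H r^T mod 2 one row at a time:
  s_1 = 1 + 1 + 0 + 1 + 1 + 1 + 1 + 0 = 6 ≡ 0 (mod 2).
  s_2 = 1 + 1 + 1 + 0 + 1 + 1 + 1 + 0 = 6 ≡ 0 (mod 2).
  s_3 = 0 + 1 + 1 + 0 + 0 + 1 + 1 + 0 = 4 ≡ 0 (mod 2).
  s_4 = 0 + 1 + 1 + 0 + 1 + 1 + 1 + 0 = 5 ≡ 1 (mod 2).
s = (0, 0, 0, 1)^T — this equals column 1 of H (binary 0001), so error is at position 1.
Correct: flip bit 1 of r = 001111011011110 to get c = 101111011011110.


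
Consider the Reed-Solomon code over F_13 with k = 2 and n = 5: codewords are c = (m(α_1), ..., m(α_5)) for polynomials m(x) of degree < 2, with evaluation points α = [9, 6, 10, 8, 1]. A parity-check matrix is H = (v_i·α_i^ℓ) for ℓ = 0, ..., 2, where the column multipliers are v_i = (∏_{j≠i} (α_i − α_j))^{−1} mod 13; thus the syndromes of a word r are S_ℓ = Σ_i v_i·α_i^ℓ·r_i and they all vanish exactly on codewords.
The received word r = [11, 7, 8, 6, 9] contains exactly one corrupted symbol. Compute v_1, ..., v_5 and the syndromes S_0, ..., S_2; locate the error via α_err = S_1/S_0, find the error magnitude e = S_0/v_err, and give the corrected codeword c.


S = (9, 7, 4), error at position 4, error magnitude e = 5, c = [11, 7, 8, 1, 9].

Step 1: column multipliers v_i = (∏_{j≠i}(α_i − α_j))^{−1} mod 13.
  i = 1 (α = 9): (9−6)(9−10)(9−8)(9−1) = 3·(−1)·1·8 = −24 ≡ 2, so v_1 = 2^{−1} = 7 (mod 13).
  i = 2 (α = 6): (6−9)(6−10)(6−8)(6−1) = (−3)·(−4)·(−2)·5 = −120 ≡ 10, so v_2 = 10^{−1} = 4 (mod 13).
  i = 3 (α = 10): (10−9)(10−6)(10−8)(10−1) = 1·4·2·9 = 72 ≡ 7, so v_3 = 7^{−1} = 2 (mod 13).
  i = 4 (α = 8): (8−9)(8−6)(8−10)(8−1) = (−1)·2·(−2)·7 = 28 ≡ 2, so v_4 = 2^{−1} = 7 (mod 13).
  i = 5 (α = 1): (1−9)(1−6)(1−10)(1−8) = (−8)·(−5)·(−9)·(−7) = 2520 ≡ 11, so v_5 = 11^{−1} = 6 (mod 13).
  v = [7, 4, 2, 7, 6].
Step 2: syndromes of r = [11, 7, 8, 6, 9] (all sums mod 13).
  S_0 = Σ v_i r_i = 7·11 + 4·7 + 2·8 + 7·6 + 6·9 = 217 ≡ 9.
  S_1 = Σ v_i α_i r_i = 7·9·11 + 4·6·7 + 2·10·8 + 7·8·6 + 6·1·9 = 1411 ≡ 7.
  α_i^2 mod 13 = [3, 10, 9, 12, 1].
  S_2 = Σ v_i α_i^2 r_i = 7·3·11 + 4·10·7 + 2·9·8 + 7·12·6 + 6·1·9 = 1213 ≡ 4.
  S = (9, 7, 4) ≠ 0, so r is not a codeword (an error is present).
Step 3: locate the error. For a single error e at position i, S_ℓ = v_i·e·α_i^ℓ, so α_err = S_1/S_0.
  S_0^{−1} = 9^{−1} = 3 (mod 13), so α_err = 7·3 = 21 ≡ 8 = α_4. Error position i = 4.
  Consistency check: S_2/S_1 = 4·2 = 8 ≡ 8 = α_err ✓ (single-error assumption holds).
Step 4: error magnitude e = S_0/v_4 = S_0·∏_{j≠4}(α_4 − α_j) = 9·2 = 18 ≡ 5 (mod 13).
Step 5: correct position 4: c_4 = r_4 − e = 6 − 5 ≡ 1 (mod 13). Hence c = [11, 7, 8, 1, 9].
  Check: interpolating c through the α_i gives m(x) = 12 + 10·x (degree < 2) with m(α_i) = c_i for every i, so c is indeed a codeword.


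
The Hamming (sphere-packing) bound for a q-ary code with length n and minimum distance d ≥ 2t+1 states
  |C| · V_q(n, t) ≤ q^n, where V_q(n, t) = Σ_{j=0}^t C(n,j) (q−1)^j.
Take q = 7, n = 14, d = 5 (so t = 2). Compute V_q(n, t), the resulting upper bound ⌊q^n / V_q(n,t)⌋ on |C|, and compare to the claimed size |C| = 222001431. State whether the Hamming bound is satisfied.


V_q(n, t) = 3361, q^n = 678223072849, Hamming bound = 201792047, |C| = 222001431 > bound (violated).

Step 1: Compute V_q(n, t) = Σ_{j=0}^2 C(n, j) (q−1)^j.
  j = 0: C(14,0)·(6)^0 = 1·1 = 1.
  j = 1: C(14,1)·(6)^1 = 14·6 = 84.
  j = 2: C(14,2)·(6)^2 = 91·36 = 3276.
  V_q(n, t) = 1 + 84 + 3276 = 3361.
Step 2: q^n = 7^14 = 678223072849.
Step 3: Hamming bound ⌊q^n / V_q(n,t)⌋ = ⌊678223072849/3361⌋ = 201792047.
Step 4: Compare |C| = 222001431 to 201792047: violated.
The claimed |C| lies above the Hamming bound, so no 7-ary code of length 14 with d ≥ 5 can have 222001431 codewords.


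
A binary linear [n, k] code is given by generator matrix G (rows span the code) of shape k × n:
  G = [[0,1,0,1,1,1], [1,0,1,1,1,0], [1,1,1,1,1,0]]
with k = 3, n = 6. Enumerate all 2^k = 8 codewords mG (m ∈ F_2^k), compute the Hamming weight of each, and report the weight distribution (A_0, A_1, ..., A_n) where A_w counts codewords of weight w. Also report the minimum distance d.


Weight distribution: A_0 = 1, A_1 = 1, A_3 = 2, A_4 = 3, A_5 = 1. Minimum distance d = 1.

Enumerate all 2^3 = 8 messages m ∈ F_2^3.
For each, compute codeword c = mG in F_2^6, then tally its weight.
  m = 000 → c = 000000, weight = 0.
  m = 100 → c = 010111, weight = 4.
  m = 010 → c = 101110, weight = 4.
  m = 110 → c = 111001, weight = 4.
  m = 001 → c = 111110, weight = 5.
  m = 101 → c = 101001, weight = 3.
  m = 011 → c = 010000, weight = 1.
  m = 111 → c = 000111, weight = 3.
Tally weights:
  weight 0: 1 codewords.
  weight 1: 1 codewords.
  weight 3: 2 codewords.
  weight 4: 3 codewords.
  weight 5: 1 codewords.
Minimum distance d = smallest w > 0 with A_w > 0 = 1.
Sanity: Σ A_w = 8 = 2^3 = 8 ✓.


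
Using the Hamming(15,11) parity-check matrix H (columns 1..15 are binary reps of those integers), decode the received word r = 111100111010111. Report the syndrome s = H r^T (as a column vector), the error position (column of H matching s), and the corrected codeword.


s = (0, 1, 0, 1)^T, error position = 5, corrected codeword c = 111110111010111

Compute s = H r^T mod 2 one row at a time:
  s_1 = 1 + 1 + 0 + 1 + 0 + 1 + 1 + 1 = 6 ≡ 0 (mod 2).
  s_2 = 1 + 0 + 0 + 1 + 0 + 1 + 1 + 1 = 5 ≡ 1 (mod 2).
  s_3 = 1 + 1 + 0 + 1 + 0 + 1 + 1 + 1 = 6 ≡ 0 (mod 2).
  s_4 = 1 + 1 + 0 + 1 + 1 + 1 + 1 + 1 = 7 ≡ 1 (mod 2).
s = (0, 1, 0, 1)^T — this equals column 5 of H (binary 0101), so error is at position 5.
Correct: flip bit 5 of r = 111100111010111 to get c = 111110111010111.


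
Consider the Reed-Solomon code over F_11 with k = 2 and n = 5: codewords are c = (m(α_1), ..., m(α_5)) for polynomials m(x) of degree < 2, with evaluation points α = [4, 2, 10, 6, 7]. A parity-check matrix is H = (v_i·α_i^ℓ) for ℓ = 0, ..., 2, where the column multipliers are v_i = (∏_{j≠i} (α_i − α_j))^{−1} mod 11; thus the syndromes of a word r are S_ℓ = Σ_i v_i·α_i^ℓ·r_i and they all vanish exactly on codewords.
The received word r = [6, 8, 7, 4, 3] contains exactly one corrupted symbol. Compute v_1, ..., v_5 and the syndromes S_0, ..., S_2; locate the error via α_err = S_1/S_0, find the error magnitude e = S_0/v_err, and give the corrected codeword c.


S = (10, 1, 10), error at position 3, error magnitude e = 7, c = [6, 8, 0, 4, 3].

Step 1: column multipliers v_i = (∏_{j≠i}(α_i − α_j))^{−1} mod 11.
  i = 1 (α = 4): (4−2)(4−10)(4−6)(4−7) = 2·(−6)·(−2)·(−3) = −72 ≡ 5, so v_1 = 5^{−1} = 9 (mod 11).
  i = 2 (α = 2): (2−4)(2−10)(2−6)(2−7) = (−2)·(−8)·(−4)·(−5) = 320 ≡ 1, so v_2 = 1^{−1} = 1 (mod 11).
  i = 3 (α = 10): (10−4)(10−2)(10−6)(10−7) = 6·8·4·3 = 576 ≡ 4, so v_3 = 4^{−1} = 3 (mod 11).
  i = 4 (α = 6): (6−4)(6−2)(6−10)(6−7) = 2·4·(−4)·(−1) = 32 ≡ 10, so v_4 = 10^{−1} = 10 (mod 11).
  i = 5 (α = 7): (7−4)(7−2)(7−10)(7−6) = 3·5·(−3)·1 = −45 ≡ 10, so v_5 = 10^{−1} = 10 (mod 11).
  v = [9, 1, 3, 10, 10].
Step 2: syndromes of r = [6, 8, 7, 4, 3] (all sums mod 11).
  S_0 = Σ v_i r_i = 9·6 + 1·8 + 3·7 + 10·4 + 10·3 = 153 ≡ 10.
  S_1 = Σ v_i α_i r_i = 9·4·6 + 1·2·8 + 3·10·7 + 10·6·4 + 10·7·3 = 892 ≡ 1.
  α_i^2 mod 11 = [5, 4, 1, 3, 5].
  S_2 = Σ v_i α_i^2 r_i = 9·5·6 + 1·4·8 + 3·1·7 + 10·3·4 + 10·5·3 = 593 ≡ 10.
  S = (10, 1, 10) ≠ 0, so r is not a codeword (an error is present).
Step 3: locate the error. For a single error e at position i, S_ℓ = v_i·e·α_i^ℓ, so α_err = S_1/S_0.
  S_0^{−1} = 10^{−1} = 10 (mod 11), so α_err = 1·10 = 10 ≡ 10 = α_3. Error position i = 3.
  Consistency check: S_2/S_1 = 10·1 = 10 ≡ 10 = α_err ✓ (single-error assumption holds).
Step 4: error magnitude e = S_0/v_3 = S_0·∏_{j≠3}(α_3 − α_j) = 10·4 = 40 ≡ 7 (mod 11).
Step 5: correct position 3: c_3 = r_3 − e = 7 − 7 ≡ 0 (mod 11). Hence c = [6, 8, 0, 4, 3].
  Check: interpolating c through the α_i gives m(x) = 10 + 10·x (degree < 2) with m(α_i) = c_i for every i, so c is indeed a codeword.


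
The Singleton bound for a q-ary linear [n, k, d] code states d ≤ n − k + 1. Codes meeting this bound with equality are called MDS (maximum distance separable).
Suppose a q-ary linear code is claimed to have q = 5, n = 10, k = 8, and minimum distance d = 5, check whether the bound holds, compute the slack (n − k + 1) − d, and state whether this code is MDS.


Singleton RHS = n − k + 1 = 3, slack = -2, bound violated (no such code; not MDS).

Singleton bound: d ≤ n − k + 1.
Here n = 10, k = 8, so n − k + 1 = 3.
Given d = 5, check d ≤ 3: NO.
Slack = (n − k + 1) − d = -2.
The slack is negative: d = 5 exceeds n − k + 1 = 3 by 2, so the Singleton bound is violated and no linear [10, 8, 5]_5 code can exist. In particular it is not MDS (MDS requires d = n − k + 1 exactly).
Description: the claimed parameters are [10, 8, 5]_5; such a code would be impossible (violates the Singleton bound).


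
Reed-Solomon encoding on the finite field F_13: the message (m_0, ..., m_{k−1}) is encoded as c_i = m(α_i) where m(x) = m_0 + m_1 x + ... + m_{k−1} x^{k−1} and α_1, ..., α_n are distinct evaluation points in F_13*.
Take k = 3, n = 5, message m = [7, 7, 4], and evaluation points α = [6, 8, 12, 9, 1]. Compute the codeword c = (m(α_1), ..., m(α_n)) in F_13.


c = [11, 7, 4, 4, 5]

Message polynomial: m(x) = 7 + 7·x + 4·x^2 (mod 13).
For each evaluation point α_i, compute m(α_i) mod 13:
  α_1 = 6: Horner steps 4 → 5 → 11, so m(6) = 11.
  α_2 = 8: Horner steps 4 → 0 → 7, so m(8) = 7.
  α_3 = 12: Horner steps 4 → 3 → 4, so m(12) = 4.
  α_4 = 9: Horner steps 4 → 4 → 4, so m(9) = 4.
  α_5 = 1: Horner steps 4 → 11 → 5, so m(1) = 5.
Codeword c = [11, 7, 4, 4, 5] ∈ F_13^5.


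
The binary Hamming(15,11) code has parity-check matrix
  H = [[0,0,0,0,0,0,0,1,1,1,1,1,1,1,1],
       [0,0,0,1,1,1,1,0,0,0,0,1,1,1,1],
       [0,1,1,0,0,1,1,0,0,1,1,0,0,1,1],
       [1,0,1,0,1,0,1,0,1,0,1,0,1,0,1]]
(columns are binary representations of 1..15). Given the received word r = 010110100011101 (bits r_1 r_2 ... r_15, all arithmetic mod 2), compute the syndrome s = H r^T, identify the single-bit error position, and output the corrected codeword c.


s = (0, 0, 0, 1)^T, error position = 1, corrected codeword c = 110110100011101

Compute s = H r^T mod 2 one row at a time:
  s_1 = 0 + 0 + 0 + 1 + 1 + 1 + 0 + 1 = 4 ≡ 0 (mod 2).
  s_2 = 1 + 1 + 0 + 1 + 1 + 1 + 0 + 1 = 6 ≡ 0 (mod 2).
  s_3 = 1 + 0 + 0 + 1 + 0 + 1 + 0 + 1 = 4 ≡ 0 (mod 2).
  s_4 = 0 + 0 + 1 + 1 + 0 + 1 + 1 + 1 = 5 ≡ 1 (mod 2).
s = (0, 0, 0, 1)^T — this equals column 1 of H (binary 0001), so error is at position 1.
Correct: flip bit 1 of r = 010110100011101 to get c = 110110100011101.


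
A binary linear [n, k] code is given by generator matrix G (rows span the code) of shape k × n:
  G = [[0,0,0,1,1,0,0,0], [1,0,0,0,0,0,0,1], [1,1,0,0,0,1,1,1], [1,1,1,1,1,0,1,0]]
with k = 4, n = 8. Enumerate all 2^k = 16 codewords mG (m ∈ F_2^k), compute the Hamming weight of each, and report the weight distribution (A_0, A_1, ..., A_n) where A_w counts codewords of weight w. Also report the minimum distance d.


Weight distribution: A_0 = 1, A_2 = 2, A_3 = 3, A_4 = 3, A_5 = 4, A_6 = 2, A_7 = 1. Minimum distance d = 2.

Enumerate all 2^4 = 16 messages m ∈ F_2^4.
For each, compute codeword c = mG in F_2^8, then tally its weight.
  m = 0000 → c = 00000000, weight = 0.
  m = 1000 → c = 00011000, weight = 2.
  m = 0100 → c = 10000001, weight = 2.
  m = 1100 → c = 10011001, weight = 4.
  m = 0010 → c = 11000111, weight = 5.
  m = 1010 → c = 11011111, weight = 7.
  m = 0110 → c = 01000110, weight = 3.
  m = 1110 → c = 01011110, weight = 5.
  m = 0001 → c = 11111010, weight = 6.
  m = 1001 → c = 11100010, weight = 4.
  m = 0101 → c = 01111011, weight = 6.
  m = 1101 → c = 01100011, weight = 4.
  m = 0011 → c = 00111101, weight = 5.
  m = 1011 → c = 00100101, weight = 3.
  m = 0111 → c = 10111100, weight = 5.
  m = 1111 → c = 10100100, weight = 3.
Tally weights:
  weight 0: 1 codewords.
  weight 2: 2 codewords.
  weight 3: 3 codewords.
  weight 4: 3 codewords.
  weight 5: 4 codewords.
  weight 6: 2 codewords.
  weight 7: 1 codewords.
Minimum distance d = smallest w > 0 with A_w > 0 = 2.
Sanity: Σ A_w = 16 = 2^4 = 16 ✓.


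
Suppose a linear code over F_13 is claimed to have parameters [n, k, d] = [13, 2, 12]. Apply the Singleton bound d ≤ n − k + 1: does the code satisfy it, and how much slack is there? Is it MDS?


Singleton RHS = n − k + 1 = 12, slack = 0, bound satisfied, MDS.

Singleton bound: d ≤ n − k + 1.
Here n = 13, k = 2, so n − k + 1 = 12.
Given d = 12, check d ≤ 12: YES.
Slack = (n − k + 1) − d = 0.
The code is MDS (slack = 0).
Description: the claimed parameters are [13, 2, 12]_13; such a code would be MDS (meets Singleton bound).


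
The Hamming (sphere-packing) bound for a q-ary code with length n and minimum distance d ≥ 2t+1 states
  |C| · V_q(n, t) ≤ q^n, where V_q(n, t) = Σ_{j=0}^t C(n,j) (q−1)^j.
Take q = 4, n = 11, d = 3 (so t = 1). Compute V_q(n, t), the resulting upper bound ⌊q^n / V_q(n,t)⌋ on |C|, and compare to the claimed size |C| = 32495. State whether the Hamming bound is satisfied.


V_q(n, t) = 34, q^n = 4194304, Hamming bound = 123361, |C| = 32495 ≤ bound (satisfied).

Step 1: Compute V_q(n, t) = Σ_{j=0}^1 C(n, j) (q−1)^j.
  j = 0: C(11,0)·(3)^0 = 1·1 = 1.
  j = 1: C(11,1)·(3)^1 = 11·3 = 33.
  V_q(n, t) = 1 + 33 = 34.
Step 2: q^n = 4^11 = 4194304.
Step 3: Hamming bound ⌊q^n / V_q(n,t)⌋ = ⌊4194304/34⌋ = 123361.
Step 4: Compare |C| = 32495 to 123361: satisfied.
The claimed |C| lies below the Hamming bound.


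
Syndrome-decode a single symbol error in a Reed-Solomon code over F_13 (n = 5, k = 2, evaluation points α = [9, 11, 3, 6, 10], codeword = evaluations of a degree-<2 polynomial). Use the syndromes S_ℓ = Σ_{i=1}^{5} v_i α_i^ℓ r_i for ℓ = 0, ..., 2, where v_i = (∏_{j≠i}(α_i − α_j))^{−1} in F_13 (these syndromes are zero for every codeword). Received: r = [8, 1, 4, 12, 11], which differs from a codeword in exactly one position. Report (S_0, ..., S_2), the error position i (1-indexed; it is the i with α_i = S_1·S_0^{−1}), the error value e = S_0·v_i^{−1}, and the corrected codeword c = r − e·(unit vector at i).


S = (2, 6, 5), error at position 3, error magnitude e = 1, c = [8, 1, 3, 12, 11].

Step 1: column multipliers v_i = (∏_{j≠i}(α_i − α_j))^{−1} mod 13.
  i = 1 (α = 9): (9−11)(9−3)(9−6)(9−10) = (−2)·6·3·(−1) = 36 ≡ 10, so v_1 = 10^{−1} = 4 (mod 13).
  i = 2 (α = 11): (11−9)(11−3)(11−6)(11−10) = 2·8·5·1 = 80 ≡ 2, so v_2 = 2^{−1} = 7 (mod 13).
  i = 3 (α = 3): (3−9)(3−11)(3−6)(3−10) = (−6)·(−8)·(−3)·(−7) = 1008 ≡ 7, so v_3 = 7^{−1} = 2 (mod 13).
  i = 4 (α = 6): (6−9)(6−11)(6−3)(6−10) = (−3)·(−5)·3·(−4) = −180 ≡ 2, so v_4 = 2^{−1} = 7 (mod 13).
  i = 5 (α = 10): (10−9)(10−11)(10−3)(10−6) = 1·(−1)·7·4 = −28 ≡ 11, so v_5 = 11^{−1} = 6 (mod 13).
  v = [4, 7, 2, 7, 6].
Step 2: syndromes of r = [8, 1, 4, 12, 11] (all sums mod 13).
  S_0 = Σ v_i r_i = 4·8 + 7·1 + 2·4 + 7·12 + 6·11 = 197 ≡ 2.
  S_1 = Σ v_i α_i r_i = 4·9·8 + 7·11·1 + 2·3·4 + 7·6·12 + 6·10·11 = 1553 ≡ 6.
  α_i^2 mod 13 = [3, 4, 9, 10, 9].
  S_2 = Σ v_i α_i^2 r_i = 4·3·8 + 7·4·1 + 2·9·4 + 7·10·12 + 6·9·11 = 1630 ≡ 5.
  S = (2, 6, 5) ≠ 0, so r is not a codeword (an error is present).
Step 3: locate the error. For a single error e at position i, S_ℓ = v_i·e·α_i^ℓ, so α_err = S_1/S_0.
  S_0^{−1} = 2^{−1} = 7 (mod 13), so α_err = 6·7 = 42 ≡ 3 = α_3. Error position i = 3.
  Consistency check: S_2/S_1 = 5·11 = 55 ≡ 3 = α_err ✓ (single-error assumption holds).
Step 4: error magnitude e = S_0/v_3 = S_0·∏_{j≠3}(α_3 − α_j) = 2·7 = 14 ≡ 1 (mod 13).
Step 5: correct position 3: c_3 = r_3 − e = 4 − 1 ≡ 3 (mod 13). Hence c = [8, 1, 3, 12, 11].
  Check: interpolating c through the α_i gives m(x) = 7 + 3·x (degree < 2) with m(α_i) = c_i for every i, so c is indeed a codeword.


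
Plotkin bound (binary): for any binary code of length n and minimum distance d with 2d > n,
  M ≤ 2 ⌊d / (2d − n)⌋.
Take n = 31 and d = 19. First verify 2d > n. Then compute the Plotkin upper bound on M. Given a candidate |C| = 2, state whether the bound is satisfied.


Plotkin bound M ≤ 4; given |C| = 2 ≤ bound (satisfied).

Check applicability: 2d = 38, n = 31.
2d − n = 7 > 0, so Plotkin applies.
Compute d/(2d−n) = 19/7 ≈ 2.7143.
⌊d/(2d−n)⌋ = 2.
Plotkin bound: M ≤ 2·2 = 4.
Given |C| = 2, check: satisfied.
This |C| is below the Plotkin bound.


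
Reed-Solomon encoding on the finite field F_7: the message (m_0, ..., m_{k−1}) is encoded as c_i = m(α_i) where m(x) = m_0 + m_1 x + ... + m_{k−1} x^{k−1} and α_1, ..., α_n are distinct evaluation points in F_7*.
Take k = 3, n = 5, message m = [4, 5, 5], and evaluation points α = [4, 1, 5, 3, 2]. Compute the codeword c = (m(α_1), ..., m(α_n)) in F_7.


c = [6, 0, 0, 1, 6]

Message polynomial: m(x) = 4 + 5·x + 5·x^2 (mod 7).
For each evaluation point α_i, compute m(α_i) mod 7:
  α_1 = 4: Horner steps 5 → 4 → 6, so m(4) = 6.
  α_2 = 1: Horner steps 5 → 3 → 0, so m(1) = 0.
  α_3 = 5: Horner steps 5 → 2 → 0, so m(5) = 0.
  α_4 = 3: Horner steps 5 → 6 → 1, so m(3) = 1.
  α_5 = 2: Horner steps 5 → 1 → 6, so m(2) = 6.
Codeword c = [6, 0, 0, 1, 6] ∈ F_7^5.


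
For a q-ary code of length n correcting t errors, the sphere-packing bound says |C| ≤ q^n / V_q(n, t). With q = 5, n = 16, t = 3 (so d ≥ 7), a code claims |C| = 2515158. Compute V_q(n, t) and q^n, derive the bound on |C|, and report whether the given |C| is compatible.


V_q(n, t) = 37825, q^n = 152587890625, Hamming bound = 4034048, |C| = 2515158 ≤ bound (satisfied).

Step 1: Compute V_q(n, t) = Σ_{j=0}^3 C(n, j) (q−1)^j.
  j = 0: C(16,0)·(4)^0 = 1·1 = 1.
  j = 1: C(16,1)·(4)^1 = 16·4 = 64.
  j = 2: C(16,2)·(4)^2 = 120·16 = 1920.
  j = 3: C(16,3)·(4)^3 = 560·64 = 35840.
  V_q(n, t) = 1 + 64 + 1920 + 35840 = 37825.
Step 2: q^n = 5^16 = 152587890625.
Step 3: Hamming bound ⌊q^n / V_q(n,t)⌋ = ⌊152587890625/37825⌋ = 4034048.
Step 4: Compare |C| = 2515158 to 4034048: satisfied.
The claimed |C| lies below the Hamming bound.


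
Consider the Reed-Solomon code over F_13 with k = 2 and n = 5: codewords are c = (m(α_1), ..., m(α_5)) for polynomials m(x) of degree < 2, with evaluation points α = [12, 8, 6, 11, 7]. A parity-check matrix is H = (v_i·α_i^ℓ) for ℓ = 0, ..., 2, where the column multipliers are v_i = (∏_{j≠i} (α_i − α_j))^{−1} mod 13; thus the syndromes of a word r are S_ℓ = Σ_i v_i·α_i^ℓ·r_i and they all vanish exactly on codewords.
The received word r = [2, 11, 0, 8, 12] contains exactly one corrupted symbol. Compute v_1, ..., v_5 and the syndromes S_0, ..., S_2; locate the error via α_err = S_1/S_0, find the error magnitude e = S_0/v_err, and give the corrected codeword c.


S = (7, 6, 7), error at position 1, error magnitude e = 8, c = [7, 11, 0, 8, 12].

Step 1: column multipliers v_i = (∏_{j≠i}(α_i − α_j))^{−1} mod 13.
  i = 1 (α = 12): (12−8)(12−6)(12−11)(12−7) = 4·6·1·5 = 120 ≡ 3, so v_1 = 3^{−1} = 9 (mod 13).
  i = 2 (α = 8): (8−12)(8−6)(8−11)(8−7) = (−4)·2·(−3)·1 = 24 ≡ 11, so v_2 = 11^{−1} = 6 (mod 13).
  i = 3 (α = 6): (6−12)(6−8)(6−11)(6−7) = (−6)·(−2)·(−5)·(−1) = 60 ≡ 8, so v_3 = 8^{−1} = 5 (mod 13).
  i = 4 (α = 11): (11−12)(11−8)(11−6)(11−7) = (−1)·3·5·4 = −60 ≡ 5, so v_4 = 5^{−1} = 8 (mod 13).
  i = 5 (α = 7): (7−12)(7−8)(7−6)(7−11) = (−5)·(−1)·1·(−4) = −20 ≡ 6, so v_5 = 6^{−1} = 11 (mod 13).
  v = [9, 6, 5, 8, 11].
Step 2: syndromes of r = [2, 11, 0, 8, 12] (all sums mod 13).
  S_0 = Σ v_i r_i = 9·2 + 6·11 + 5·0 + 8·8 + 11·12 = 280 ≡ 7.
  S_1 = Σ v_i α_i r_i = 9·12·2 + 6·8·11 + 5·6·0 + 8·11·8 + 11·7·12 = 2372 ≡ 6.
  α_i^2 mod 13 = [1, 12, 10, 4, 10].
  S_2 = Σ v_i α_i^2 r_i = 9·1·2 + 6·12·11 + 5·10·0 + 8·4·8 + 11·10·12 = 2386 ≡ 7.
  S = (7, 6, 7) ≠ 0, so r is not a codeword (an error is present).
Step 3: locate the error. For a single error e at position i, S_ℓ = v_i·e·α_i^ℓ, so α_err = S_1/S_0.
  S_0^{−1} = 7^{−1} = 2 (mod 13), so α_err = 6·2 = 12 ≡ 12 = α_1. Error position i = 1.
  Consistency check: S_2/S_1 = 7·11 = 77 ≡ 12 = α_err ✓ (single-error assumption holds).
Step 4: error magnitude e = S_0/v_1 = S_0·∏_{j≠1}(α_1 − α_j) = 7·3 = 21 ≡ 8 (mod 13).
Step 5: correct position 1: c_1 = r_1 − e = 2 − 8 ≡ 7 (mod 13). Hence c = [7, 11, 0, 8, 12].
  Check: interpolating c through the α_i gives m(x) = 6 + 12·x (degree < 2) with m(α_i) = c_i for every i, so c is indeed a codeword.


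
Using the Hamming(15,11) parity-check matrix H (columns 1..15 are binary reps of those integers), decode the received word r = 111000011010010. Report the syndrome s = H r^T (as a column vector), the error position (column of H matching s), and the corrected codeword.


s = (0, 1, 0, 0)^T, error position = 4, corrected codeword c = 111100011010010

Compute s = H r^T mod 2 one row at a time:
  s_1 = 1 + 1 + 0 + 1 + 0 + 0 + 1 + 0 = 4 ≡ 0 (mod 2).
  s_2 = 0 + 0 + 0 + 0 + 0 + 0 + 1 + 0 = 1 ≡ 1 (mod 2).
  s_3 = 1 + 1 + 0 + 0 + 0 + 1 + 1 + 0 = 4 ≡ 0 (mod 2).
  s_4 = 1 + 1 + 0 + 0 + 1 + 1 + 0 + 0 = 4 ≡ 0 (mod 2).
s = (0, 1, 0, 0)^T — this equals column 4 of H (binary 0100), so error is at position 4.
Correct: flip bit 4 of r = 111000011010010 to get c = 111100011010010.


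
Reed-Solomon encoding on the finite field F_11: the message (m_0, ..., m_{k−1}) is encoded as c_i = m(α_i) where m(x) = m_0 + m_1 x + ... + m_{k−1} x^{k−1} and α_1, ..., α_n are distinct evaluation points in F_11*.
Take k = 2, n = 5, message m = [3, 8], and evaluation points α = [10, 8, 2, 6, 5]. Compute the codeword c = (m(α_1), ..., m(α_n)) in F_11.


c = [6, 1, 8, 7, 10]

Message polynomial: m(x) = 3 + 8·x (mod 11).
For each evaluation point α_i, compute m(α_i) mod 11:
  α_1 = 10: Horner steps 8 → 6, so m(10) = 6.
  α_2 = 8: Horner steps 8 → 1, so m(8) = 1.
  α_3 = 2: Horner steps 8 → 8, so m(2) = 8.
  α_4 = 6: Horner steps 8 → 7, so m(6) = 7.
  α_5 = 5: Horner steps 8 → 10, so m(5) = 10.
Codeword c = [6, 1, 8, 7, 10] ∈ F_11^5.


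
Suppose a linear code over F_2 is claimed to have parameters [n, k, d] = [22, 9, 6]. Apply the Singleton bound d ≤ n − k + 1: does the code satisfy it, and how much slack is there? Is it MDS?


Singleton RHS = n − k + 1 = 14, slack = 8, bound satisfied, not MDS.

Singleton bound: d ≤ n − k + 1.
Here n = 22, k = 9, so n − k + 1 = 14.
Given d = 6, check d ≤ 14: YES.
Slack = (n − k + 1) − d = 8.
The code is NOT MDS (slack = 8 > 0).
Description: the claimed parameters are [22, 9, 6]_2; such a code would be non-MDS.
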